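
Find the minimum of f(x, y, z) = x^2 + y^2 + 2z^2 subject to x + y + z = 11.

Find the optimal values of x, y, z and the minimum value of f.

Using Lagrange multipliers on f = x^2 + y^2 + 2z^2 with constraint x + y + z = 11:
Conditions: 2*1*x = lambda, 2*1*y = lambda, 2*2*z = lambda
So x = lambda/2, y = lambda/2, z = lambda/4
Substituting into constraint: lambda * (5/4) = 11
lambda = 44/5
x = 22/5, y = 22/5, z = 11/5
Minimum value = 242/5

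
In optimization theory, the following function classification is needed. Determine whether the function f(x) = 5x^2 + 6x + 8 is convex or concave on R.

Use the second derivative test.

f(x) = 5x^2 + 6x + 8
f'(x) = 10x + 6
f''(x) = 10
Since f''(x) = 10 > 0 for all x, f is convex on R.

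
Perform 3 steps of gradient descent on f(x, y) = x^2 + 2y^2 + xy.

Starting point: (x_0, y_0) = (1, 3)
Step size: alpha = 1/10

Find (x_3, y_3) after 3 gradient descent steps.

f(x,y) = x^2 + 2y^2 + xy
grad_x = 2x + 1y, grad_y = 4y + 1x
Step 1: grad = (5, 13), (1/2, 17/10)
Step 2: grad = (27/10, 73/10), (23/100, 97/100)
Step 3: grad = (143/100, 411/100), (87/1000, 559/1000)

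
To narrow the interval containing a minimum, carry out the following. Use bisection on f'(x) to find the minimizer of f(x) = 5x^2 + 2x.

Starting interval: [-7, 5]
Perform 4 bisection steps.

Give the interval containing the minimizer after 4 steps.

Finding critical point of f(x) = 5x^2 + 2x using bisection on f'(x) = 10x + 2.
f'(x) = 0 when x = -1/5.
Starting interval: [-7, 5]
Step 1: mid = -1, f'(mid) = -8, new interval = [-1, 5]
Step 2: mid = 2, f'(mid) = 22, new interval = [-1, 2]
Step 3: mid = 1/2, f'(mid) = 7, new interval = [-1, 1/2]
Step 4: mid = -1/4, f'(mid) = -1/2, new interval = [-1/4, 1/2]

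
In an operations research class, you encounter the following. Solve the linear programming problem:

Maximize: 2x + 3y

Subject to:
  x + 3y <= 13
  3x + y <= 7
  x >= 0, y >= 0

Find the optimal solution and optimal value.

Feasible vertices: (0, 0), (0, 13/3), (1, 4), (7/3, 0)
Objective 2x + 3y at each:
  (0, 0): 0
  (0, 13/3): 13
  (1, 4): 14
  (7/3, 0): 14/3
Maximum is 14 at (1, 4).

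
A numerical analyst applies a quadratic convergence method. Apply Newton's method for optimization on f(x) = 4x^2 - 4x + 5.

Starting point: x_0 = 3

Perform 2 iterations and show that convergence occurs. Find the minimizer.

f(x) = 4x^2 - 4x + 5, f'(x) = 8x + (-4), f''(x) = 8
Step 1: f'(3) = 20, x_1 = 3 - 20/8 = 1/2
Step 2: f'(1/2) = 0, x_2 = 1/2 (converged)
Newton's method converges in 1 step for quadratics.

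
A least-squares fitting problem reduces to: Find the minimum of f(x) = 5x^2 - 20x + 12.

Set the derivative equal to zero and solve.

f(x) = 5x^2 - 20x + 12
f'(x) = 10x + (-20) = 0
x = 20/10 = 2
f(2) = -8
Since f''(x) = 10 > 0, this is a minimum.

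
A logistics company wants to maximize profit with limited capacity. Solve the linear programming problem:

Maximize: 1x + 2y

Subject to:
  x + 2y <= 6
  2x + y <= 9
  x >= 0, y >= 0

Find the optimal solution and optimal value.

Feasible vertices: (0, 0), (0, 3), (4, 1), (9/2, 0)
Objective 1x + 2y at each:
  (0, 0): 0
  (0, 3): 6
  (4, 1): 6
  (9/2, 0): 9/2
Maximum is 6 at (0, 3).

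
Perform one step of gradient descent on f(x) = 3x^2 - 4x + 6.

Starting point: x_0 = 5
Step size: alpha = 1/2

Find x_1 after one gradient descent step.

f(x) = 3x^2 - 4x + 6
f'(x) = 6x - 4
f'(5) = 6*5 + (-4) = 26
x_1 = x_0 - alpha * f'(x_0) = 5 - 1/2 * 26 = -8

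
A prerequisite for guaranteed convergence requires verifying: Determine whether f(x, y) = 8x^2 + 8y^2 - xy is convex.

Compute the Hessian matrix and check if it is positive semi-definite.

f(x,y) = 8x^2 + 8y^2 - xy
Hessian H = [[16, -1], [-1, 16]]
trace(H) = 32, det(H) = 255
Eigenvalues: (32 +/- sqrt(4)) / 2 = 17, 15
Since both eigenvalues > 0, f is convex.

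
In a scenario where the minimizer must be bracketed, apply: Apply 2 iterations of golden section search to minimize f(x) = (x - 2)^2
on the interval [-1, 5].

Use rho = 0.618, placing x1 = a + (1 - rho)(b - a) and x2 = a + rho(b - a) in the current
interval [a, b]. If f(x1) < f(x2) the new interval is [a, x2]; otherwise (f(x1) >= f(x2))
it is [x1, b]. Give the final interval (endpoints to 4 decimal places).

Golden section search for min of f(x) = (x - 2)^2 on [-1, 5].
Each step: x1 = a + (1 - rho)(b - a), x2 = a + rho(b - a); if f(x1) < f(x2) keep [a, x2], otherwise keep [x1, b].
Step 1: [-1.0000, 5.0000], x1=1.2920 (f=0.5013), x2=2.7080 (f=0.5013); f(x1) = f(x2) (tie, not '<') => keep [1.2920, 5.0000]
Step 2: [1.2920, 5.0000], x1=2.7085 (f=0.5019), x2=3.5835 (f=2.5076); f(x1) < f(x2) => keep [1.2920, 3.5835]
Final interval: [1.2920, 3.5835]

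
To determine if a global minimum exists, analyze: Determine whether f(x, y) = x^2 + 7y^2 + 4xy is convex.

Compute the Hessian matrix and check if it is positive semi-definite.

f(x,y) = x^2 + 7y^2 + 4xy
Hessian H = [[2, 4], [4, 14]]
trace(H) = 16, det(H) = 12
Eigenvalues: (16 +/- sqrt(208)) / 2 = 15.21, 0.7889
Since both eigenvalues > 0, f is convex.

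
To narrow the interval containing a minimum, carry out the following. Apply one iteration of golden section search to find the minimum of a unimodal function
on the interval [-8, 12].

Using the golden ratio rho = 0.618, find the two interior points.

Golden section search on [-8, 12].
Golden ratio rho = 0.618 (approx).
Interior points:
  x_1 = -8 + (1-0.618)*20 = -0.3600
  x_2 = -8 + 0.618*20 = 4.3600
Compare f(x_1) and f(x_2) to determine which subinterval to keep.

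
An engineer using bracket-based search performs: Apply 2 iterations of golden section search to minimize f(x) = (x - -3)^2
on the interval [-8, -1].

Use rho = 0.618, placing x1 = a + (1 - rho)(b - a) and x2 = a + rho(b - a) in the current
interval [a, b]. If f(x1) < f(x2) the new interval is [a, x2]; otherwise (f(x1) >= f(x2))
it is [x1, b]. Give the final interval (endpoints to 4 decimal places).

Golden section search for min of f(x) = (x - -3)^2 on [-8, -1].
Each step: x1 = a + (1 - rho)(b - a), x2 = a + rho(b - a); if f(x1) < f(x2) keep [a, x2], otherwise keep [x1, b].
Step 1: [-8.0000, -1.0000], x1=-5.3260 (f=5.4103), x2=-3.6740 (f=0.4543); f(x1) > f(x2) => keep [-5.3260, -1.0000]
Step 2: [-5.3260, -1.0000], x1=-3.6735 (f=0.4536), x2=-2.6525 (f=0.1207); f(x1) > f(x2) => keep [-3.6735, -1.0000]
Final interval: [-3.6735, -1.0000]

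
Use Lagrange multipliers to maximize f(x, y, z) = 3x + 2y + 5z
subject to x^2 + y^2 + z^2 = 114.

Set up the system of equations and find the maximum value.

Lagrange conditions: 3 = 2*lambda*x, 2 = 2*lambda*y, 5 = 2*lambda*z
So x:3 = y:2 = z:5, i.e. x = 3t, y = 2t, z = 5t
Constraint: t^2*(3^2 + 2^2 + 5^2) = 114
  t^2 * 38 = 114  =>  t = sqrt(3)
Maximum = 3*3t + 2*2t + 5*5t = 38*sqrt(3) = sqrt(4332)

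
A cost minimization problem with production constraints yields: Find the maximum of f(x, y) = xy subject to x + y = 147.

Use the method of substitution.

Substitute y = 147 - x into f(x,y) = xy:
g(x) = x(147 - x) = 147x - x^2
g'(x) = 147 - 2x = 0  =>  x = 147/2
y = 147 - 147/2 = 147/2
Maximum value = (147/2) * (147/2) = 21609/4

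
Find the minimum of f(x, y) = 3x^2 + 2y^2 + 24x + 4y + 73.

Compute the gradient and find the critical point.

f(x,y) = 3x^2 + 2y^2 + 24x + 4y + 73
df/dx = 6x + (24) = 0  =>  x = -4
df/dy = 4y + (4) = 0  =>  y = -1
f(-4, -1) = 3*(-4)^2 + 2*(-1)^2 + 24*(-4) + 4*(-1) + 73 = 23
Hessian is diagonal with entries 6, 4 > 0, so this is a minimum.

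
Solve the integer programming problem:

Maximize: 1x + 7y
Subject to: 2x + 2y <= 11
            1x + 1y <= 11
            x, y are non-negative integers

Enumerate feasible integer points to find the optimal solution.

Constraint 1: 2x + 2y <= 11
Constraint 2: 1x + 1y <= 11
Feasible x range (need y >= 0): 0 <= x <= min(11/2, 11/1) => x in {0, ..., 5}.
Enumerate feasible integer points row by row (the coefficient of y is 7 > 0, so for each x the largest feasible y gives the best value):
  x = 0: y <= min((11 - 2*0)/2, (11 - 1*0)/1) => y in {0, ..., 5}; best 1*0 + 7*5 = 35
  x = 1: y <= min((11 - 2*1)/2, (11 - 1*1)/1) => y in {0, ..., 4}; best 1*1 + 7*4 = 29
  x = 2: y <= min((11 - 2*2)/2, (11 - 1*2)/1) => y in {0, ..., 3}; best 1*2 + 7*3 = 23
  x = 3: y <= min((11 - 2*3)/2, (11 - 1*3)/1) => y in {0, ..., 2}; best 1*3 + 7*2 = 17
  x = 4: y <= min((11 - 2*4)/2, (11 - 1*4)/1) => y in {0, ..., 1}; best 1*4 + 7*1 = 11
  x = 5: y <= min((11 - 2*5)/2, (11 - 1*5)/1) => y in {0}; best 1*5 + 7*0 = 5
The maximum 1x + 7y = 35 is achieved at x = 0, y = 5.
Check: 2*0 + 2*5 = 10 <= 11 and 1*0 + 1*5 = 5 <= 11.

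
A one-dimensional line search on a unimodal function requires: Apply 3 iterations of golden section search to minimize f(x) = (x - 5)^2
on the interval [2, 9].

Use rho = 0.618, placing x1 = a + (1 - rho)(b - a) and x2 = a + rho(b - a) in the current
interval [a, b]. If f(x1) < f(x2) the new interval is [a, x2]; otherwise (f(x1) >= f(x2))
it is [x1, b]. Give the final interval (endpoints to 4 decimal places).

Golden section search for min of f(x) = (x - 5)^2 on [2, 9].
Each step: x1 = a + (1 - rho)(b - a), x2 = a + rho(b - a); if f(x1) < f(x2) keep [a, x2], otherwise keep [x1, b].
Step 1: [2.0000, 9.0000], x1=4.6740 (f=0.1063), x2=6.3260 (f=1.7583); f(x1) < f(x2) => keep [2.0000, 6.3260]
Step 2: [2.0000, 6.3260], x1=3.6525 (f=1.8157), x2=4.6735 (f=0.1066); f(x1) > f(x2) => keep [3.6525, 6.3260]
Step 3: [3.6525, 6.3260], x1=4.6738 (f=0.1064), x2=5.3047 (f=0.0929); f(x1) > f(x2) => keep [4.6738, 6.3260]
Final interval: [4.6738, 6.3260]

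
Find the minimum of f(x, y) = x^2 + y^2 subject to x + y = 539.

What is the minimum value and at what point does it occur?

Substitute y = 539 - x into f(x,y) = x^2 + y^2:
g(x) = x^2 + (539 - x)^2 = 2x^2 - 1078x + 290521
g'(x) = 4x - 1078 = 0  =>  x = 539/2
y = 539 - 539/2 = 539/2
Minimum value = (539/2)^2 + (539/2)^2 = 290521/2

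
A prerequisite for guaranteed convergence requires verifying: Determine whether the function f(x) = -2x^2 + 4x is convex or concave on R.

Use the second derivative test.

f(x) = -2x^2 + 4x
f'(x) = -4x + 4
f''(x) = -4
Since f''(x) = -4 < 0 for all x, f is concave on R.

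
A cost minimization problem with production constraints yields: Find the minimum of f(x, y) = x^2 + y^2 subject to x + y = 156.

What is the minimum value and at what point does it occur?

Substitute y = 156 - x into f(x,y) = x^2 + y^2:
g(x) = x^2 + (156 - x)^2 = 2x^2 - 312x + 24336
g'(x) = 4x - 312 = 0  =>  x = 78
y = 156 - 78 = 78
Minimum value = 78^2 + 78^2 = 12168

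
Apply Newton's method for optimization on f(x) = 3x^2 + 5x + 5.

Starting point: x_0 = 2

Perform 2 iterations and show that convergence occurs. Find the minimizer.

f(x) = 3x^2 + 5x + 5, f'(x) = 6x + (5), f''(x) = 6
Step 1: f'(2) = 17, x_1 = 2 - 17/6 = -5/6
Step 2: f'(-5/6) = 0, x_2 = -5/6 (converged)
Newton's method converges in 1 step for quadratics.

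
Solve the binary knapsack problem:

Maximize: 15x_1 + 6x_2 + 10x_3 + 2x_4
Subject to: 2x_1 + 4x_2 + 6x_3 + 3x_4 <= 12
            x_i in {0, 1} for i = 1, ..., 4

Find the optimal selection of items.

Items: item 1 (v=15, w=2), item 2 (v=6, w=4), item 3 (v=10, w=6), item 4 (v=2, w=3)
Capacity: 12
Checking all 16 subsets (w = total weight, v = total value):
  {}: w = 0, v = 0
  {1}: w = 2, v = 15
  {2}: w = 4, v = 6
  {3}: w = 6, v = 10
  {4}: w = 3, v = 2
  {1, 2}: w = 6, v = 21
  {1, 3}: w = 8, v = 25
  {1, 4}: w = 5, v = 17
  {2, 3}: w = 10, v = 16
  {2, 4}: w = 7, v = 8
  {3, 4}: w = 9, v = 12
  {1, 2, 3}: w = 12, v = 31
  {1, 2, 4}: w = 9, v = 23
  {1, 3, 4}: w = 11, v = 27
  {2, 3, 4}: w = 13 > 12, infeasible
  {1, 2, 3, 4}: w = 15 > 12, infeasible
Best feasible subset: items [1, 2, 3]
Total weight: 12 <= 12, total value: 31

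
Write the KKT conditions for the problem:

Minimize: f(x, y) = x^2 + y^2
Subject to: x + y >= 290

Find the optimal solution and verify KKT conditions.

KKT conditions for min x^2 + y^2 s.t. x + y >= 290:
Stationarity: 2x = mu, 2y = mu
So x = y = mu/2.
Complementary slackness: mu*(x + y - 290) = 0
Primal feasibility: x + y >= 290; dual feasibility: mu >= 0
If mu = 0 then x = y = 0, but 0 + 0 < 290 is infeasible, so the constraint is active.
Constraint active: x + y = 2*(mu/2) = 290 => mu = 290
x = y = 145, f = 42050
Verify: stationarity 2*145 = 290 = mu; primal 145 + 145 = 290 >= 290; dual mu = 290 >= 0; complementary slackness 290*(290 - 290) = 0. All KKT conditions hold.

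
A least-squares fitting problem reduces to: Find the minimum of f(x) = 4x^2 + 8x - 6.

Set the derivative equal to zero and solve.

f(x) = 4x^2 + 8x - 6
f'(x) = 8x + (8) = 0
x = -8/8 = -1
f(-1) = -10
Since f''(x) = 8 > 0, this is a minimum.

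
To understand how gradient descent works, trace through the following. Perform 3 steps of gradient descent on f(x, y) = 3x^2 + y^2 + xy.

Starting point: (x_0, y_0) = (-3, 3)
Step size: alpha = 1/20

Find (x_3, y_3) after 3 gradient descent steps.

f(x,y) = 3x^2 + y^2 + xy
grad_x = 6x + 1y, grad_y = 2y + 1x
Step 1: grad = (-15, 3), (-9/4, 57/20)
Step 2: grad = (-213/20, 69/20), (-687/400, 1071/400)
Step 3: grad = (-3051/400, 291/80), (-10689/8000, 3993/1600)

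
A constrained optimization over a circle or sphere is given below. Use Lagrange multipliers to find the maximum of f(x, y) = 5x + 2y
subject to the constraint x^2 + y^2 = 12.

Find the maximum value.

Set up Lagrange conditions: grad f = lambda * grad g
  5 = 2*lambda*x
  2 = 2*lambda*y
From these: x/y = 5/2, so x = 5t, y = 2t for some t.
Substitute into constraint: (5t)^2 + (2t)^2 = 12
  t^2 * 29 = 12
  t = sqrt(12/29)
Maximum = 5*x + 2*y = (5^2 + 2^2)*t = 29 * sqrt(12/29) = sqrt(348)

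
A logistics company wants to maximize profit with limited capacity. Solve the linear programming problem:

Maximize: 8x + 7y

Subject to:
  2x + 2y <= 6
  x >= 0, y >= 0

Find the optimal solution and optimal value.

The feasible region has vertices at [(0, 0), (3, 0), (0, 3)].
Checking objective 8x + 7y at each vertex:
  (0, 0): 8*0 + 7*0 = 0
  (3, 0): 8*3 + 7*0 = 24
  (0, 3): 8*0 + 7*3 = 21
Maximum is 24 at (3, 0).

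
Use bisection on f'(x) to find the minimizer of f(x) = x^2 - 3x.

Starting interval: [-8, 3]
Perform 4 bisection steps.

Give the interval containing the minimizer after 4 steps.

Finding critical point of f(x) = x^2 - 3x using bisection on f'(x) = 2x + -3.
f'(x) = 0 when x = 3/2.
Starting interval: [-8, 3]
Step 1: mid = -5/2, f'(mid) = -8, new interval = [-5/2, 3]
Step 2: mid = 1/4, f'(mid) = -5/2, new interval = [1/4, 3]
Step 3: mid = 13/8, f'(mid) = 1/4, new interval = [1/4, 13/8]
Step 4: mid = 15/16, f'(mid) = -9/8, new interval = [15/16, 13/8]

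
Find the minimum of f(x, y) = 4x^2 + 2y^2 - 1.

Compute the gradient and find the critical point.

f(x,y) = 4x^2 + 2y^2 - 1
df/dx = 8x + (0) = 0  =>  x = 0
df/dy = 4y + (0) = 0  =>  y = 0
f(0, 0) = 4*(0)^2 + 2*(0)^2 + -1 = -1
Hessian is diagonal with entries 8, 4 > 0, so this is a minimum.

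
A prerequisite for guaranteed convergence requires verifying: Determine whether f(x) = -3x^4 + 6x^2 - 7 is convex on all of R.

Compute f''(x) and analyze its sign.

f(x) = -3x^4 + 6x^2 - 7
f'(x) = -12x^3 + 12x
f''(x) = -36x^2 + 12
f''(x) = -36x^2 + 12 -> -inf as |x| -> inf
Therefore, f is not globally convex on R.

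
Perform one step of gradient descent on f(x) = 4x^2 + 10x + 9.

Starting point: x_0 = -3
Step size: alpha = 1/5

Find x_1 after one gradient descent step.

f(x) = 4x^2 + 10x + 9
f'(x) = 8x + 10
f'(-3) = 8*-3 + (10) = -14
x_1 = x_0 - alpha * f'(x_0) = -3 - 1/5 * -14 = -1/5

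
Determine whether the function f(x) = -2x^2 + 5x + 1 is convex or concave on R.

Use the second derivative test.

f(x) = -2x^2 + 5x + 1
f'(x) = -4x + 5
f''(x) = -4
Since f''(x) = -4 < 0 for all x, f is concave on R.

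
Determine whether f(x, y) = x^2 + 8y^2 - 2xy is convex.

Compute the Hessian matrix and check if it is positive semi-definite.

f(x,y) = x^2 + 8y^2 - 2xy
Hessian H = [[2, -2], [-2, 16]]
trace(H) = 18, det(H) = 28
Eigenvalues: (18 +/- sqrt(212)) / 2 = 16.28, 1.72
Since both eigenvalues > 0, f is convex.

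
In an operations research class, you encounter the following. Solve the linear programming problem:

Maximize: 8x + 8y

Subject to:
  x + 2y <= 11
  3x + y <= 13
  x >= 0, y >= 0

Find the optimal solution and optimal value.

Feasible vertices: (0, 0), (0, 11/2), (3, 4), (13/3, 0)
Objective 8x + 8y at each:
  (0, 0): 0
  (0, 11/2): 44
  (3, 4): 56
  (13/3, 0): 104/3
Maximum is 56 at (3, 4).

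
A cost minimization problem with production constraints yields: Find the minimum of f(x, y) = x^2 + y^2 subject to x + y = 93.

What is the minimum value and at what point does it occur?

Substitute y = 93 - x into f(x,y) = x^2 + y^2:
g(x) = x^2 + (93 - x)^2 = 2x^2 - 186x + 8649
g'(x) = 4x - 186 = 0  =>  x = 93/2
y = 93 - 93/2 = 93/2
Minimum value = (93/2)^2 + (93/2)^2 = 8649/2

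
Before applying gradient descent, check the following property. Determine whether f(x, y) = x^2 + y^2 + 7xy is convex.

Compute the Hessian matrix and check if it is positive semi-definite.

f(x,y) = x^2 + y^2 + 7xy
Hessian H = [[2, 7], [7, 2]]
trace(H) = 4, det(H) = -45
Eigenvalues: (4 +/- sqrt(196)) / 2 = 9, -5
Since not both eigenvalues positive, f is neither convex nor concave.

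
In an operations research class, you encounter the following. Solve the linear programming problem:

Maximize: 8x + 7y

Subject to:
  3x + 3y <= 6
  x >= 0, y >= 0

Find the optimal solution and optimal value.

The feasible region has vertices at [(0, 0), (2, 0), (0, 2)].
Checking objective 8x + 7y at each vertex:
  (0, 0): 8*0 + 7*0 = 0
  (2, 0): 8*2 + 7*0 = 16
  (0, 2): 8*0 + 7*2 = 14
Maximum is 16 at (2, 0).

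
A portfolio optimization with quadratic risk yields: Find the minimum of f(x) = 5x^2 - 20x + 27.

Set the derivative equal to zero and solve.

f(x) = 5x^2 - 20x + 27
f'(x) = 10x + (-20) = 0
x = 20/10 = 2
f(2) = 7
Since f''(x) = 10 > 0, this is a minimum.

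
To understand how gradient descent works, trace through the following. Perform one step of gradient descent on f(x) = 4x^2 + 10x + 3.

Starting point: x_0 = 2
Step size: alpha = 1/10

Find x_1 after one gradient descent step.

f(x) = 4x^2 + 10x + 3
f'(x) = 8x + 10
f'(2) = 8*2 + (10) = 26
x_1 = x_0 - alpha * f'(x_0) = 2 - 1/10 * 26 = -3/5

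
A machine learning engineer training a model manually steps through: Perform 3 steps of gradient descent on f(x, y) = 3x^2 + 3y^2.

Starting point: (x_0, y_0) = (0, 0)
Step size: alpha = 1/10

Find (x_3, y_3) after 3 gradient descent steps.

f(x,y) = 3x^2 + 3y^2
grad_x = 6x + 0y, grad_y = 6y + 0x
Step 1: grad = (0, 0), (0, 0)
Step 2: grad = (0, 0), (0, 0)
Step 3: grad = (0, 0), (0, 0)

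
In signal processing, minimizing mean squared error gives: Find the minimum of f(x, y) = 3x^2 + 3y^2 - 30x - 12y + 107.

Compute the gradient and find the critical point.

f(x,y) = 3x^2 + 3y^2 - 30x - 12y + 107
df/dx = 6x + (-30) = 0  =>  x = 5
df/dy = 6y + (-12) = 0  =>  y = 2
f(5, 2) = 3*(5)^2 + 3*(2)^2 + -30*(5) + -12*(2) + 107 = 20
Hessian is diagonal with entries 6, 6 > 0, so this is a minimum.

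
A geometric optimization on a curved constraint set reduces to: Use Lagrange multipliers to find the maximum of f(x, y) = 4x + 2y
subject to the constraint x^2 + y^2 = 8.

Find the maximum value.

Set up Lagrange conditions: grad f = lambda * grad g
  4 = 2*lambda*x
  2 = 2*lambda*y
From these: x/y = 4/2, so x = 4t, y = 2t for some t.
Substitute into constraint: (4t)^2 + (2t)^2 = 8
  t^2 * 20 = 8
  t = sqrt(8/20)
Maximum = 4*x + 2*y = (4^2 + 2^2)*t = 20 * sqrt(8/20) = sqrt(160)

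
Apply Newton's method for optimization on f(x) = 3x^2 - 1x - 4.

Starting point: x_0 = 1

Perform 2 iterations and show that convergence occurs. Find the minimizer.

f(x) = 3x^2 - 1x - 4, f'(x) = 6x + (-1), f''(x) = 6
Step 1: f'(1) = 5, x_1 = 1 - 5/6 = 1/6
Step 2: f'(1/6) = 0, x_2 = 1/6 (converged)
Newton's method converges in 1 step for quadratics.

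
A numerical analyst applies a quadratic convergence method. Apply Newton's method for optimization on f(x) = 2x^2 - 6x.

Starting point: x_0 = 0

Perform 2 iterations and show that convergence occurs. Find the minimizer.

f(x) = 2x^2 - 6x, f'(x) = 4x + (-6), f''(x) = 4
Step 1: f'(0) = -6, x_1 = 0 - -6/4 = 3/2
Step 2: f'(3/2) = 0, x_2 = 3/2 (converged)
Newton's method converges in 1 step for quadratics.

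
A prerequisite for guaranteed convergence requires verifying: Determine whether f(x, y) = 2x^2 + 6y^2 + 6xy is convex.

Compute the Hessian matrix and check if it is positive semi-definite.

f(x,y) = 2x^2 + 6y^2 + 6xy
Hessian H = [[4, 6], [6, 12]]
trace(H) = 16, det(H) = 12
Eigenvalues: (16 +/- sqrt(208)) / 2 = 15.21, 0.7889
Since both eigenvalues > 0, f is convex.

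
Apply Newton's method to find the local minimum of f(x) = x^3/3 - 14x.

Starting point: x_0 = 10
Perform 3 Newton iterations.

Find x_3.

f(x) = x^3/3 - 14x
f'(x) = x^2 - 14, f''(x) = 2x
Newton update: x_{n+1} = x_n - (x_n^2 - 14)/(2*x_n)
Step 1: x_0 = 10, f'=86, f''=20, x_1 = 57/10
Step 2: x_1 = 57/10, f'=1849/100, f''=57/5, x_2 = 4649/1140
Step 3: x_2 = 4649/1140, f'=3418801/1299600, f''=4649/570, x_3 = 39807601/10599720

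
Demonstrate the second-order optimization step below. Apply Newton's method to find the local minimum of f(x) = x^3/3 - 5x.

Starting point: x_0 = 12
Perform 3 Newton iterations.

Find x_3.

f(x) = x^3/3 - 5x
f'(x) = x^2 - 5, f''(x) = 2x
Newton update: x_{n+1} = x_n - (x_n^2 - 5)/(2*x_n)
Step 1: x_0 = 12, f'=139, f''=24, x_1 = 149/24
Step 2: x_1 = 149/24, f'=19321/576, f''=149/12, x_2 = 25081/7152
Step 3: x_2 = 25081/7152, f'=373301041/51151104, f''=25081/3576, x_3 = 884812081/358758624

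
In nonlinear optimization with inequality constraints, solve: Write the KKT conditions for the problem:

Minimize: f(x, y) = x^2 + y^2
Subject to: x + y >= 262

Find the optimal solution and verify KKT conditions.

KKT conditions for min x^2 + y^2 s.t. x + y >= 262:
Stationarity: 2x = mu, 2y = mu
So x = y = mu/2.
Complementary slackness: mu*(x + y - 262) = 0
Primal feasibility: x + y >= 262; dual feasibility: mu >= 0
If mu = 0 then x = y = 0, but 0 + 0 < 262 is infeasible, so the constraint is active.
Constraint active: x + y = 2*(mu/2) = 262 => mu = 262
x = y = 131, f = 34322
Verify: stationarity 2*131 = 262 = mu; primal 131 + 131 = 262 >= 262; dual mu = 262 >= 0; complementary slackness 262*(262 - 262) = 0. All KKT conditions hold.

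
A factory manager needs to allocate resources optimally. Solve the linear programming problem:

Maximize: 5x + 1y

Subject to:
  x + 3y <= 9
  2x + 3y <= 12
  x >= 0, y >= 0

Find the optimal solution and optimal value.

Feasible vertices: (0, 0), (0, 3), (3, 2), (6, 0)
Objective 5x + 1y at each:
  (0, 0): 0
  (0, 3): 3
  (3, 2): 17
  (6, 0): 30
Maximum is 30 at (6, 0).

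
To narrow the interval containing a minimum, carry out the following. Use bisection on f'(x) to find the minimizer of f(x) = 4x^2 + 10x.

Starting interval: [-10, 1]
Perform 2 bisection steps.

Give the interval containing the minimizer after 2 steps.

Finding critical point of f(x) = 4x^2 + 10x using bisection on f'(x) = 8x + 10.
f'(x) = 0 when x = -5/4.
Starting interval: [-10, 1]
Step 1: mid = -9/2, f'(mid) = -26, new interval = [-9/2, 1]
Step 2: mid = -7/4, f'(mid) = -4, new interval = [-7/4, 1]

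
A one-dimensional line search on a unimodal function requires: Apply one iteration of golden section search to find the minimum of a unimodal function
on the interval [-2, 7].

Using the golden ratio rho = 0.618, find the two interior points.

Golden section search on [-2, 7].
Golden ratio rho = 0.618 (approx).
Interior points:
  x_1 = -2 + (1-0.618)*9 = 1.4380
  x_2 = -2 + 0.618*9 = 3.5620
Compare f(x_1) and f(x_2) to determine which subinterval to keep.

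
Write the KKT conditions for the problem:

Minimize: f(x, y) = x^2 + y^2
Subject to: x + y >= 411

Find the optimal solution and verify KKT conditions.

KKT conditions for min x^2 + y^2 s.t. x + y >= 411:
Stationarity: 2x = mu, 2y = mu
So x = y = mu/2.
Complementary slackness: mu*(x + y - 411) = 0
Primal feasibility: x + y >= 411; dual feasibility: mu >= 0
If mu = 0 then x = y = 0, but 0 + 0 < 411 is infeasible, so the constraint is active.
Constraint active: x + y = 2*(mu/2) = 411 => mu = 411
x = y = 411/2, f = 168921/2
Verify: stationarity 2*(411/2) = 411 = mu; primal 411/2 + 411/2 = 411 >= 411; dual mu = 411 >= 0; complementary slackness 411*(411 - 411) = 0. All KKT conditions hold.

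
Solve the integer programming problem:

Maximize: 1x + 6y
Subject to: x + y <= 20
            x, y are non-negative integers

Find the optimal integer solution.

Objective: 1x + 6y, constraint: x + y <= 20
Coefficient of y is 6 > coefficient of x is 1, so allocate the entire budget to y.
Optimal: x = 0, y = 20, value = 120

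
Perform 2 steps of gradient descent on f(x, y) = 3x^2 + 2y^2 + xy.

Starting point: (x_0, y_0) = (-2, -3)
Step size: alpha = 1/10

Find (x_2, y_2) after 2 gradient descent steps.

f(x,y) = 3x^2 + 2y^2 + xy
grad_x = 6x + 1y, grad_y = 4y + 1x
Step 1: grad = (-15, -14), (-1/2, -8/5)
Step 2: grad = (-23/5, -69/10), (-1/25, -91/100)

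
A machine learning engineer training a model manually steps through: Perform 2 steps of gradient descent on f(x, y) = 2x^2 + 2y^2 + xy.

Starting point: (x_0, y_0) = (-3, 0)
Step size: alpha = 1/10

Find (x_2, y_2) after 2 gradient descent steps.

f(x,y) = 2x^2 + 2y^2 + xy
grad_x = 4x + 1y, grad_y = 4y + 1x
Step 1: grad = (-12, -3), (-9/5, 3/10)
Step 2: grad = (-69/10, -3/5), (-111/100, 9/25)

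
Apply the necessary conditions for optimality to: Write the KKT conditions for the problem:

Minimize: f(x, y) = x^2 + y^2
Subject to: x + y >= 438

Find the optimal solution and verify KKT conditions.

KKT conditions for min x^2 + y^2 s.t. x + y >= 438:
Stationarity: 2x = mu, 2y = mu
So x = y = mu/2.
Complementary slackness: mu*(x + y - 438) = 0
Primal feasibility: x + y >= 438; dual feasibility: mu >= 0
If mu = 0 then x = y = 0, but 0 + 0 < 438 is infeasible, so the constraint is active.
Constraint active: x + y = 2*(mu/2) = 438 => mu = 438
x = y = 219, f = 95922
Verify: stationarity 2*219 = 438 = mu; primal 219 + 219 = 438 >= 438; dual mu = 438 >= 0; complementary slackness 438*(438 - 438) = 0. All KKT conditions hold.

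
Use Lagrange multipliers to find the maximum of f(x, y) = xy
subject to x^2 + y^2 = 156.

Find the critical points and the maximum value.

Lagrange conditions: y = 2*lambda*x and x = 2*lambda*y
If x = 0 then y = 0, violating the constraint, so x, y != 0.
Dividing: y/x = x/y => x^2 = y^2 => y = x or y = -x
Constraint: 2x^2 = 156 => x^2 = 78 => x = +/-sqrt(78)
Critical points: (sqrt(78), sqrt(78)), (-sqrt(78), -sqrt(78)), (sqrt(78), -sqrt(78)), (-sqrt(78), sqrt(78))
  y = x:  xy = x^2 = 78  at (sqrt(78), sqrt(78)) and (-sqrt(78), -sqrt(78))
  y = -x: xy = -x^2 = -78 at (sqrt(78), -sqrt(78)) and (-sqrt(78), sqrt(78))
Maximum xy = 78 at (sqrt(78), sqrt(78)) and (-sqrt(78), -sqrt(78))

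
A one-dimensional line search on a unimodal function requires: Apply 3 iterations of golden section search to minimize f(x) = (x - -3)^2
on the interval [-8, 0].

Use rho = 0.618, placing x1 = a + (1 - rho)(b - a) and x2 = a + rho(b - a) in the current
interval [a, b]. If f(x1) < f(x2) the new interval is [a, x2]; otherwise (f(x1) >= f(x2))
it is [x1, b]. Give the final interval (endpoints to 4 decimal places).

Golden section search for min of f(x) = (x - -3)^2 on [-8, 0].
Each step: x1 = a + (1 - rho)(b - a), x2 = a + rho(b - a); if f(x1) < f(x2) keep [a, x2], otherwise keep [x1, b].
Step 1: [-8.0000, 0.0000], x1=-4.9440 (f=3.7791), x2=-3.0560 (f=0.0031); f(x1) > f(x2) => keep [-4.9440, 0.0000]
Step 2: [-4.9440, 0.0000], x1=-3.0554 (f=0.0031), x2=-1.8886 (f=1.2352); f(x1) < f(x2) => keep [-4.9440, -1.8886]
Step 3: [-4.9440, -1.8886], x1=-3.7768 (f=0.6035), x2=-3.0558 (f=0.0031); f(x1) > f(x2) => keep [-3.7768, -1.8886]
Final interval: [-3.7768, -1.8886]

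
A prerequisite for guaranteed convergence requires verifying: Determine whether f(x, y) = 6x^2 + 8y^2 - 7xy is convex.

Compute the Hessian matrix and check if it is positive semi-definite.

f(x,y) = 6x^2 + 8y^2 - 7xy
Hessian H = [[12, -7], [-7, 16]]
trace(H) = 28, det(H) = 143
Eigenvalues: (28 +/- sqrt(212)) / 2 = 21.28, 6.72
Since both eigenvalues > 0, f is convex.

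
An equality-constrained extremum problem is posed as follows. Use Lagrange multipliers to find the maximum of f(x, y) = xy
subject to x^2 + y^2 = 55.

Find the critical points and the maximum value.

Lagrange conditions: y = 2*lambda*x and x = 2*lambda*y
If x = 0 then y = 0, violating the constraint, so x, y != 0.
Dividing: y/x = x/y => x^2 = y^2 => y = x or y = -x
Constraint: 2x^2 = 55 => x^2 = 55/2 => x = +/-sqrt(55/2)
Critical points: (sqrt(55/2), sqrt(55/2)), (-sqrt(55/2), -sqrt(55/2)), (sqrt(55/2), -sqrt(55/2)), (-sqrt(55/2), sqrt(55/2))
  y = x:  xy = x^2 = 55/2  at (sqrt(55/2), sqrt(55/2)) and (-sqrt(55/2), -sqrt(55/2))
  y = -x: xy = -x^2 = -55/2 at (sqrt(55/2), -sqrt(55/2)) and (-sqrt(55/2), sqrt(55/2))
Maximum xy = 55/2 at (sqrt(55/2), sqrt(55/2)) and (-sqrt(55/2), -sqrt(55/2))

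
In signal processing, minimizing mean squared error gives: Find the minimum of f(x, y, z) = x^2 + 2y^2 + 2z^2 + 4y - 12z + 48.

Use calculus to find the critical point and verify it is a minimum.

f(x,y,z) = x^2 + 2y^2 + 2z^2 + 4y - 12z + 48
df/dx = 2x + (0) = 0 => x = 0
df/dy = 4y + (4) = 0 => y = -1
df/dz = 4z + (-12) = 0 => z = 3
f(0,-1,3) = 1*(0)^2 + 2*(-1)^2 + 2*(3)^2 + 4*(-1) + -12*(3) + 48 = 28
Hessian is diagonal with entries 2, 4, 4 > 0, confirmed minimum.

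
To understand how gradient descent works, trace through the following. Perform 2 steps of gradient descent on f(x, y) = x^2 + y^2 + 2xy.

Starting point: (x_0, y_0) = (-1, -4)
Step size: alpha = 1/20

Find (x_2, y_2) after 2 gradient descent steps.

f(x,y) = x^2 + y^2 + 2xy
grad_x = 2x + 2y, grad_y = 2y + 2x
Step 1: grad = (-10, -10), (-1/2, -7/2)
Step 2: grad = (-8, -8), (-1/10, -31/10)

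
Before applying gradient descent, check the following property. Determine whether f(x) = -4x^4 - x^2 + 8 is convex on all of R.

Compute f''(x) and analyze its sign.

f(x) = -4x^4 - x^2 + 8
f'(x) = -16x^3 + -2x
f''(x) = -48x^2 + -2
f''(x) = -48x^2 + -2 <= -2 < 0 for all x
Therefore, f is concave on R.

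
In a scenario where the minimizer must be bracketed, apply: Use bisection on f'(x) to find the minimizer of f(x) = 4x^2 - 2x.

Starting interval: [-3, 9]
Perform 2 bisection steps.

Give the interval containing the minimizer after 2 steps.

Finding critical point of f(x) = 4x^2 - 2x using bisection on f'(x) = 8x + -2.
f'(x) = 0 when x = 1/4.
Starting interval: [-3, 9]
Step 1: mid = 3, f'(mid) = 22, new interval = [-3, 3]
Step 2: mid = 0, f'(mid) = -2, new interval = [0, 3]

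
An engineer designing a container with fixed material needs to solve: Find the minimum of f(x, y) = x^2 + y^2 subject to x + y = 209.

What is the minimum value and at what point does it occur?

Substitute y = 209 - x into f(x,y) = x^2 + y^2:
g(x) = x^2 + (209 - x)^2 = 2x^2 - 418x + 43681
g'(x) = 4x - 418 = 0  =>  x = 209/2
y = 209 - 209/2 = 209/2
Minimum value = (209/2)^2 + (209/2)^2 = 43681/2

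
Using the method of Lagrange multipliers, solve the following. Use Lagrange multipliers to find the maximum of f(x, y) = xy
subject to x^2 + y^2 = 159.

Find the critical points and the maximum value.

Lagrange conditions: y = 2*lambda*x and x = 2*lambda*y
If x = 0 then y = 0, violating the constraint, so x, y != 0.
Dividing: y/x = x/y => x^2 = y^2 => y = x or y = -x
Constraint: 2x^2 = 159 => x^2 = 159/2 => x = +/-sqrt(159/2)
Critical points: (sqrt(159/2), sqrt(159/2)), (-sqrt(159/2), -sqrt(159/2)), (sqrt(159/2), -sqrt(159/2)), (-sqrt(159/2), sqrt(159/2))
  y = x:  xy = x^2 = 159/2  at (sqrt(159/2), sqrt(159/2)) and (-sqrt(159/2), -sqrt(159/2))
  y = -x: xy = -x^2 = -159/2 at (sqrt(159/2), -sqrt(159/2)) and (-sqrt(159/2), sqrt(159/2))
Maximum xy = 159/2 at (sqrt(159/2), sqrt(159/2)) and (-sqrt(159/2), -sqrt(159/2))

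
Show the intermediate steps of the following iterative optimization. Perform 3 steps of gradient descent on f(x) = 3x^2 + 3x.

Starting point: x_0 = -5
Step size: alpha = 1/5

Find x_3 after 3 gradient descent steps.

f(x) = 3x^2 + 3x, f'(x) = 6x + (3)
Step 1: f'(-5) = -27, x_1 = -5 - 1/5 * -27 = 2/5
Step 2: f'(2/5) = 27/5, x_2 = 2/5 - 1/5 * 27/5 = -17/25
Step 3: f'(-17/25) = -27/25, x_3 = -17/25 - 1/5 * -27/25 = -58/125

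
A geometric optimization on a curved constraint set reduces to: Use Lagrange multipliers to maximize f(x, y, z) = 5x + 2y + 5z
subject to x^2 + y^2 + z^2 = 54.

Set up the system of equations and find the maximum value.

Lagrange conditions: 5 = 2*lambda*x, 2 = 2*lambda*y, 5 = 2*lambda*z
So x:5 = y:2 = z:5, i.e. x = 5t, y = 2t, z = 5t
Constraint: t^2*(5^2 + 2^2 + 5^2) = 54
  t^2 * 54 = 54  =>  t = sqrt(1)
Maximum = 5*5t + 2*2t + 5*5t = 54*sqrt(1) = 54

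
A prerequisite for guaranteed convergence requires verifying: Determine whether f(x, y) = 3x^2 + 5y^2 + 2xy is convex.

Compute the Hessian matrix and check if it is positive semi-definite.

f(x,y) = 3x^2 + 5y^2 + 2xy
Hessian H = [[6, 2], [2, 10]]
trace(H) = 16, det(H) = 56
Eigenvalues: (16 +/- sqrt(32)) / 2 = 10.83, 5.172
Since both eigenvalues > 0, f is convex.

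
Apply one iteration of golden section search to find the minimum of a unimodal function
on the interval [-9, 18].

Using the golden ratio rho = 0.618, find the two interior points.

Golden section search on [-9, 18].
Golden ratio rho = 0.618 (approx).
Interior points:
  x_1 = -9 + (1-0.618)*27 = 1.3140
  x_2 = -9 + 0.618*27 = 7.6860
Compare f(x_1) and f(x_2) to determine which subinterval to keep.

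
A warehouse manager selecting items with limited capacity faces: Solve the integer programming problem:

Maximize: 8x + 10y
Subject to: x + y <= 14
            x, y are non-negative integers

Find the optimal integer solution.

Objective: 8x + 10y, constraint: x + y <= 14
Coefficient of y is 10 > coefficient of x is 8, so allocate the entire budget to y.
Optimal: x = 0, y = 14, value = 140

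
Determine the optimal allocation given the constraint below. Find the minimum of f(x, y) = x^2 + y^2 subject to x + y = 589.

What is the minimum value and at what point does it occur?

Substitute y = 589 - x into f(x,y) = x^2 + y^2:
g(x) = x^2 + (589 - x)^2 = 2x^2 - 1178x + 346921
g'(x) = 4x - 1178 = 0  =>  x = 589/2
y = 589 - 589/2 = 589/2
Minimum value = (589/2)^2 + (589/2)^2 = 346921/2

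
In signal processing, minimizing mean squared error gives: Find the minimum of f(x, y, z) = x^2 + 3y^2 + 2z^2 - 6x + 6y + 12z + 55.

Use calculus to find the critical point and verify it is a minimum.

f(x,y,z) = x^2 + 3y^2 + 2z^2 - 6x + 6y + 12z + 55
df/dx = 2x + (-6) = 0 => x = 3
df/dy = 6y + (6) = 0 => y = -1
df/dz = 4z + (12) = 0 => z = -3
f(3,-1,-3) = 1*(3)^2 + 3*(-1)^2 + 2*(-3)^2 + -6*(3) + 6*(-1) + 12*(-3) + 55 = 25
Hessian is diagonal with entries 2, 6, 4 > 0, confirmed minimum.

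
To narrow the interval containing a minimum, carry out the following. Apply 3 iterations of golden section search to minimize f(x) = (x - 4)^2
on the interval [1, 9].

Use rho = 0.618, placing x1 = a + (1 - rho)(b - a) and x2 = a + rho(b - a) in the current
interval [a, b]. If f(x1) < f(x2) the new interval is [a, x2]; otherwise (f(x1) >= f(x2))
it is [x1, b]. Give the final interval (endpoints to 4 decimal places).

Golden section search for min of f(x) = (x - 4)^2 on [1, 9].
Each step: x1 = a + (1 - rho)(b - a), x2 = a + rho(b - a); if f(x1) < f(x2) keep [a, x2], otherwise keep [x1, b].
Step 1: [1.0000, 9.0000], x1=4.0560 (f=0.0031), x2=5.9440 (f=3.7791); f(x1) < f(x2) => keep [1.0000, 5.9440]
Step 2: [1.0000, 5.9440], x1=2.8886 (f=1.2352), x2=4.0554 (f=0.0031); f(x1) > f(x2) => keep [2.8886, 5.9440]
Step 3: [2.8886, 5.9440], x1=4.0558 (f=0.0031), x2=4.7768 (f=0.6035); f(x1) < f(x2) => keep [2.8886, 4.7768]
Final interval: [2.8886, 4.7768]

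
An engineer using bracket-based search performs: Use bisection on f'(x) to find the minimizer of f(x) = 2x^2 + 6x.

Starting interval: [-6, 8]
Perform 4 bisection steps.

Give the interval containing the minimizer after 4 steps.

Finding critical point of f(x) = 2x^2 + 6x using bisection on f'(x) = 4x + 6.
f'(x) = 0 when x = -3/2.
Starting interval: [-6, 8]
Step 1: mid = 1, f'(mid) = 10, new interval = [-6, 1]
Step 2: mid = -5/2, f'(mid) = -4, new interval = [-5/2, 1]
Step 3: mid = -3/4, f'(mid) = 3, new interval = [-5/2, -3/4]
Step 4: mid = -13/8, f'(mid) = -1/2, new interval = [-13/8, -3/4]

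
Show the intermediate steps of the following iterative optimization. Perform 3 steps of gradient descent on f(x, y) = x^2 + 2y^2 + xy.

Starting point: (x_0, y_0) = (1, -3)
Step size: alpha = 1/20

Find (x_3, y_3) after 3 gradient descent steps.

f(x,y) = x^2 + 2y^2 + xy
grad_x = 2x + 1y, grad_y = 4y + 1x
Step 1: grad = (-1, -11), (21/20, -49/20)
Step 2: grad = (-7/20, -35/4), (427/400, -161/80)
Step 3: grad = (49/400, -2793/400), (8491/8000, -13307/8000)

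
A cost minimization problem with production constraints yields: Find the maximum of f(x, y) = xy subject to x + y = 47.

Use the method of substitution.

Substitute y = 47 - x into f(x,y) = xy:
g(x) = x(47 - x) = 47x - x^2
g'(x) = 47 - 2x = 0  =>  x = 47/2
y = 47 - 47/2 = 47/2
Maximum value = (47/2) * (47/2) = 2209/4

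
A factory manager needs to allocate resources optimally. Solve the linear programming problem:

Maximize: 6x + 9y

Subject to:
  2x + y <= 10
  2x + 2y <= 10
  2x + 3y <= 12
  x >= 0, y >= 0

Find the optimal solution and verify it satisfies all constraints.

Feasible vertices: (0, 0), (0, 4), (3, 2), (5, 0)
Objective 6x + 9y at each vertex:
  (0, 0): 0
  (0, 4): 36
  (3, 2): 36
  (5, 0): 30
Maximum is 36 at (0, 4).
Verify constraints at (x, y) = (0, 4):
  2*0 + 1*4 = 4 <= 10
  2*0 + 2*4 = 8 <= 10
  2*0 + 3*4 = 12 <= 12 (active)
  x = 0 >= 0, y = 4 >= 0. All constraints satisfied.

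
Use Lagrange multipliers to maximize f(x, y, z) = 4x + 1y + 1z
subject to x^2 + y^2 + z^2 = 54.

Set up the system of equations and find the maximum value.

Lagrange conditions: 4 = 2*lambda*x, 1 = 2*lambda*y, 1 = 2*lambda*z
So x:4 = y:1 = z:1, i.e. x = 4t, y = 1t, z = 1t
Constraint: t^2*(4^2 + 1^2 + 1^2) = 54
  t^2 * 18 = 54  =>  t = sqrt(3)
Maximum = 4*4t + 1*1t + 1*1t = 18*sqrt(3) = sqrt(972)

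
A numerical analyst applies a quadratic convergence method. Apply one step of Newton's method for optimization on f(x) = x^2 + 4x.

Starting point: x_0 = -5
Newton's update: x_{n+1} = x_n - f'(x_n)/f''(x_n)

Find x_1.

f(x) = x^2 + 4x
f'(x) = 2x + (4), f''(x) = 2
Newton step: x_1 = x_0 - f'(x_0)/f''(x_0)
f'(-5) = -6
x_1 = -5 - -6/2 = -2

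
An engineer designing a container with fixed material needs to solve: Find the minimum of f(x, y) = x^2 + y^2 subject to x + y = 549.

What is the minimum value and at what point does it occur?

Substitute y = 549 - x into f(x,y) = x^2 + y^2:
g(x) = x^2 + (549 - x)^2 = 2x^2 - 1098x + 301401
g'(x) = 4x - 1098 = 0  =>  x = 549/2
y = 549 - 549/2 = 549/2
Minimum value = (549/2)^2 + (549/2)^2 = 301401/2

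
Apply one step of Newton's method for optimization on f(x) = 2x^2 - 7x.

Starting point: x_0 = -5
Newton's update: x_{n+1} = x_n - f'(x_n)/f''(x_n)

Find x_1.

f(x) = 2x^2 - 7x
f'(x) = 4x + (-7), f''(x) = 4
Newton step: x_1 = x_0 - f'(x_0)/f''(x_0)
f'(-5) = -27
x_1 = -5 - -27/4 = 7/4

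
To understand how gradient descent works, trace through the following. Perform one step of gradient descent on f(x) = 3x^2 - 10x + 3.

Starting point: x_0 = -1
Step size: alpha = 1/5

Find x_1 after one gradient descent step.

f(x) = 3x^2 - 10x + 3
f'(x) = 6x - 10
f'(-1) = 6*-1 + (-10) = -16
x_1 = x_0 - alpha * f'(x_0) = -1 - 1/5 * -16 = 11/5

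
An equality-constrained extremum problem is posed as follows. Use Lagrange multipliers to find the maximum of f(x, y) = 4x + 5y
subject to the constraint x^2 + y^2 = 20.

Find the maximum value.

Set up Lagrange conditions: grad f = lambda * grad g
  4 = 2*lambda*x
  5 = 2*lambda*y
From these: x/y = 4/5, so x = 4t, y = 5t for some t.
Substitute into constraint: (4t)^2 + (5t)^2 = 20
  t^2 * 41 = 20
  t = sqrt(20/41)
Maximum = 4*x + 5*y = (4^2 + 5^2)*t = 41 * sqrt(20/41) = sqrt(820)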